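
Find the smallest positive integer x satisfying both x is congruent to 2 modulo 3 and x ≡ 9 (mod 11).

20

x ≡ 2 (mod 3) gives x ∈ {2, 5, 8, 11, 14, 17, 20}.
The first of these with x mod 11 = 9 is 20.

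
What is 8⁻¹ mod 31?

31 = 3·8 + 7
8 = 1·7 + 1
7 = 7·1 + 0
Back-substituting gives 8·4 ≡ 1 (mod 31).

4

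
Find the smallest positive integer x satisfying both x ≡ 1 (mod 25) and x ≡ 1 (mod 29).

Since 29·19 ≡ 1 (mod 25), take x = 1 + 29·((1−1)·19 mod 25) = 1 + 29·0 = 1.
Check: 1 mod 25 = 1, 1 mod 29 = 1.

1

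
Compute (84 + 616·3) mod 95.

32

616·3 = 1848.
1848 = 19·95 + 43, so 1848 mod 95 = 43.
(84 + 43) mod 95 = 32.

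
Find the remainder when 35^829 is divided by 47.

35

Square-and-reduce mod 47: 35^1≡35, 35^2≡3, 35^4≡9, 35^8≡34, 35^16≡28, 35^32≡32, 35^64≡37, 35^128≡6, 35^256≡36, 35^512≡27.
Since 829 = 1 + 4 + 8 + 16 + 32 + 256 + 512 in binary, 35^829 ≡ 35·9·34·28·32·36·27 ≡ 35 (mod 47).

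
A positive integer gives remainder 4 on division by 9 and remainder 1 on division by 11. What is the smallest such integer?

Since 11·5 ≡ 1 (mod 9), take x = 1 + 11·((4−1)·5 mod 9) = 1 + 11·6 = 67.
Check: 67 mod 9 = 4, 67 mod 11 = 1.

67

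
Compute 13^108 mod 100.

21

Square-and-reduce mod 100: 13^1≡13, 13^2≡69, 13^4≡61, 13^8≡21, 13^16≡41, 13^32≡81, 13^64≡61.
Since 108 = 4 + 8 + 32 + 64 in binary, 13^108 ≡ 61·21·81·61 ≡ 21 (mod 100).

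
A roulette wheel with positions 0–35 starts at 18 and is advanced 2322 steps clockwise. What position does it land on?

2322 − 64·36 = 18, so 2322 ≡ 18 (mod 36).
(18 + 18) mod 36 = 0.

0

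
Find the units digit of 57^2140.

Powers of 7 mod 10 repeat with period 4: 7, 9, 3, 1.
2140 mod 4 = 0, so the last digit matches 7^4 = 1.

1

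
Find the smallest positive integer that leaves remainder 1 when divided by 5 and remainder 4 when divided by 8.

36

x ≡ 1 (mod 5) gives x ∈ {1, 6, 11, 16, 21, 26, 31, 36}.
The first of these with x mod 8 = 4 is 36.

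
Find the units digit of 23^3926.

9

Powers of 3 mod 10 repeat with period 4: 3, 9, 7, 1.
3926 mod 4 = 2, so the last digit matches 3^2 = 9.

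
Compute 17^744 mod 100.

21

By repeated squaring mod 100: 17^1≡17, 17^2≡89, 17^4≡21, 17^8≡41, 17^16≡81, 17^32≡61, 17^64≡21, 17^128≡41, 17^256≡81, 17^512≡61.
Since 744 = 8 + 32 + 64 + 128 + 512 in binary, 17^744 ≡ 41·61·21·41·61 ≡ 21 (mod 100).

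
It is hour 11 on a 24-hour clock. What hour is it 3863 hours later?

10

Dividing 3863 by 24 gives quotient 160 and remainder 23.
(11 + 23) mod 24 = 10.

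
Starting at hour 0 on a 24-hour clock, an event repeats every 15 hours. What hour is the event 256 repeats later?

256·15 = 3840.
3840 − 160·24 = 0, so 3840 ≡ 0 (mod 24).
(0 + 0) mod 24 = 0.

0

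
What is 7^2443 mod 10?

Powers of 7 mod 10 repeat with period 4: 7, 9, 3, 1.
2443 leaves remainder 3 on division by 4, so 7^2443 ends in 3.

3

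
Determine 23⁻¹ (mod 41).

23·25 = 575 = 14·41 + 1, so 23⁻¹ ≡ 25 (mod 41).

25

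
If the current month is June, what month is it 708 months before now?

708 = 59·12 + 0, so 708 mod 12 = 0.
June − 0 months → June.

June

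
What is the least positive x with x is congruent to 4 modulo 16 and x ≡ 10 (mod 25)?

x ≡ 4 (mod 16) gives x ∈ {4, 20, 36, 52, 68, 84, 100, 116, …}.
The first of these with x mod 25 = 10 is 260.

260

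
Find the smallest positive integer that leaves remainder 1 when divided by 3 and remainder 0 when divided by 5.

10

x ≡ 1 (mod 3) gives x ∈ {1, 4, 7, 10}.
The first of these with x mod 5 = 0 is 10.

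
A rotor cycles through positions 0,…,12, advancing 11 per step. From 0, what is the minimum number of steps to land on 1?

6

The inverse of 11 mod 13 is 6 (since 11·6 = 66 ≡ 1).
So x ≡ 6·1 = 6 ≡ 6 (mod 13).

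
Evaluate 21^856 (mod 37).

Square-and-reduce mod 37: 21^1≡21, 21^2≡34, 21^4≡9, 21^8≡7, 21^16≡12, 21^32≡33, 21^64≡16, 21^128≡34, 21^256≡9, 21^512≡7.
Since 856 = 8 + 16 + 64 + 256 + 512 in binary, 21^856 ≡ 7·12·16·9·7 ≡ 16 (mod 37).

16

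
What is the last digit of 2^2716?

6

Last digits of 2^n: 2, 4, 8, 6 (period 4).
2716 mod 4 = 0, so the last digit matches 2^4 = 6.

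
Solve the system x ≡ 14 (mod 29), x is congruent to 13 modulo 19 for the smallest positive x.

Since 19·26 ≡ 1 (mod 29), take x = 13 + 19·((14−13)·26 mod 29) = 13 + 19·26 = 507.
Check: 507 mod 29 = 14, 507 mod 19 = 13.

507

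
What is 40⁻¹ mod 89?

40·69 = 2760 = 31·89 + 1, so 40⁻¹ ≡ 69 (mod 89).

69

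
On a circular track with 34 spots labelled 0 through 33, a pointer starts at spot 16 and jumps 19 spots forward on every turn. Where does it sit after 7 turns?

13

7·19 = 133.
133 − 3·34 = 31, so 133 ≡ 31 (mod 34).
(16 + 31) mod 34 = 13.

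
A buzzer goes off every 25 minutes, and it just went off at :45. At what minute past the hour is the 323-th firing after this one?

20

323·25 = 8075.
8075 = 134·60 + 35, so 8075 mod 60 = 35.
(45 + 35) mod 60 = 20.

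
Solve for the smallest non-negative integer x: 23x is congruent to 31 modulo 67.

13

The inverse of 23 mod 67 is 35 (since 23·35 = 805 ≡ 1).
Multiplying both sides by 35: x ≡ 35·31 = 1085 ≡ 13 (mod 67).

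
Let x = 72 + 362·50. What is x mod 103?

44

362·50 = 18100.
18100 − 175·103 = 75, so 18100 ≡ 75 (mod 103).
(72 + 75) mod 103 = 44.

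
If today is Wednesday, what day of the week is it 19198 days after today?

Sunday

Dividing 19198 by 7 gives quotient 2742 and remainder 4.
Wednesday + 4 days → Sunday.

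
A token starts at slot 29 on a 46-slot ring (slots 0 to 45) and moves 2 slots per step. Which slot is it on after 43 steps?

23

43·2 = 86.
86 mod 46 = 40 (since 1·46 = 46).
(29 + 40) mod 46 = 23.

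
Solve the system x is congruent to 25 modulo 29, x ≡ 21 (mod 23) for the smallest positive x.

228

x ≡ 21 (mod 23) gives x ∈ {21, 44, 67, 90, 113, 136, 159, 182, …}.
The first of these with x mod 29 = 25 is 228.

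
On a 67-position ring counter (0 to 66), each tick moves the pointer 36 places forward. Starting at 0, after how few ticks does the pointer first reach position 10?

36⁻¹ ≡ 54 (mod 67) because 36·54 = 1944 = 29·67 + 1.
So x ≡ 54·10 = 540 ≡ 4 (mod 67).

4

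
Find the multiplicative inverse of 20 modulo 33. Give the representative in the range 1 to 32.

5

20·5 = 100 = 3·33 + 1, so 20⁻¹ ≡ 5 (mod 33).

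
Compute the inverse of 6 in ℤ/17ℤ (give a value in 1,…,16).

17 = 2·6 + 5
6 = 1·5 + 1
5 = 5·1 + 0
Back-substituting gives 6·3 ≡ 1 (mod 17).

3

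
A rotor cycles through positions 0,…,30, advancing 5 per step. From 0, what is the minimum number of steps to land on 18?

The inverse of 5 mod 31 is 25 (since 5·25 = 125 ≡ 1).
So x ≡ 25·18 = 450 ≡ 16 (mod 31).

16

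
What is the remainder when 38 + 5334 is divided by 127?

5334 − 42·127 = 0, so 5334 ≡ 0 (mod 127).
(38 + 0) mod 127 = 38.

38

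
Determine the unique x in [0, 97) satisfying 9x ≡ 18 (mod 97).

The inverse of 9 mod 97 is 54 (since 9·54 = 486 ≡ 1).
So x ≡ 54·18 = 972 ≡ 2 (mod 97).
Check: 9·2 = 18 = 0·97 + 18.

2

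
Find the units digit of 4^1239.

4

Last digits of 4^n: 4, 6 (period 2).
1239 leaves remainder 1 on division by 2, so 4^1239 ends in 4.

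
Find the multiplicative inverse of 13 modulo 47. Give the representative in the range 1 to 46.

47 = 3·13 + 8
13 = 1·8 + 5
8 = 1·5 + 3
5 = 1·3 + 2
3 = 1·2 + 1
2 = 2·1 + 0
Back-substituting gives 13·29 ≡ 1 (mod 47).

29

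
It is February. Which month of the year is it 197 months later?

197 = 16·12 + 5, so 197 mod 12 = 5.
February + 5 months → July.

July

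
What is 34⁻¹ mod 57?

52

57 = 1·34 + 23
34 = 1·23 + 11
23 = 2·11 + 1
11 = 11·1 + 0
Back-substituting gives 34·52 ≡ 1 (mod 57).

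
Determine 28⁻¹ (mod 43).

20

28·20 = 560 = 13·43 + 1, so 28⁻¹ ≡ 20 (mod 43).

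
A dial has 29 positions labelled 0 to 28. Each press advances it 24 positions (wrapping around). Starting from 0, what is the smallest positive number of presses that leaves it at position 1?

29 = 1·24 + 5
24 = 4·5 + 4
5 = 1·4 + 1
4 = 4·1 + 0
Back-substituting gives 24·23 ≡ 1 (mod 29).

23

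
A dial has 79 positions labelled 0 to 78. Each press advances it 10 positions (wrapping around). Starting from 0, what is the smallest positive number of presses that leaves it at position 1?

10·8 = 80 = 1·79 + 1, so 10⁻¹ ≡ 8 (mod 79).

8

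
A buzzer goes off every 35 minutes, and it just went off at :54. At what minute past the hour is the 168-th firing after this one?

168·35 = 5880.
5880 − 98·60 = 0, so 5880 ≡ 0 (mod 60).
(54 + 0) mod 60 = 54.

54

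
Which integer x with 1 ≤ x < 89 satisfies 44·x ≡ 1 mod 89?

87

89 = 2·44 + 1
44 = 44·1 + 0
Back-substituting gives 44·87 ≡ 1 (mod 89).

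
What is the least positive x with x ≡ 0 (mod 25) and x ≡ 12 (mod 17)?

250

x ≡ 12 (mod 17) gives x ∈ {12, 29, 46, 63, 80, 97, 114, 131, …}.
The first of these with x mod 25 = 0 is 250.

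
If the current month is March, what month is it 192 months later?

192 = 16·12 + 0, so 192 mod 12 = 0.
March + 0 months → March.

March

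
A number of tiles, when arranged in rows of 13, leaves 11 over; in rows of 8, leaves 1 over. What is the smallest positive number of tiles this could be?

89

Since 8·5 ≡ 1 (mod 13), take x = 1 + 8·((11−1)·5 mod 13) = 1 + 8·11 = 89.
Check: 89 mod 13 = 11, 89 mod 8 = 1.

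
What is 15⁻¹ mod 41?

41 = 2·15 + 11
15 = 1·11 + 4
11 = 2·4 + 3
4 = 1·3 + 1
3 = 3·1 + 0
Back-substituting gives 15·11 ≡ 1 (mod 41).

11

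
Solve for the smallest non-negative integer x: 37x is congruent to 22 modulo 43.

25

37⁻¹ ≡ 7 (mod 43) because 37·7 = 259 = 6·43 + 1.
So x ≡ 7·22 = 154 ≡ 25 (mod 43).
Check: 37·25 = 925 = 21·43 + 22.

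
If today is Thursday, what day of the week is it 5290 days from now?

5290 = 755·7 + 5, so 5290 mod 7 = 5.
Thursday + 5 days → Tuesday.

Tuesday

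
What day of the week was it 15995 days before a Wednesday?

Wednesday

15995 mod 7 = 0 (since 2285·7 = 15995).
Wednesday − 0 days → Wednesday.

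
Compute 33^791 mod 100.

17

By repeated squaring mod 100: 33^1≡33, 33^2≡89, 33^4≡21, 33^8≡41, 33^16≡81, 33^32≡61, 33^64≡21, 33^128≡41, 33^256≡81, 33^512≡61.
Since 791 = 1 + 2 + 4 + 16 + 256 + 512 in binary, 33^791 ≡ 33·89·21·81·81·61 ≡ 17 (mod 100).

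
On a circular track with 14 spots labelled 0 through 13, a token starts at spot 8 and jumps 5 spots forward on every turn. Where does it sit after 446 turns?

446·5 = 2230.
2230 − 159·14 = 4, so 2230 ≡ 4 (mod 14).
(8 + 4) mod 14 = 12.

12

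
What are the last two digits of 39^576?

Square-and-reduce mod 100: 39^1≡39, 39^2≡21, 39^4≡41, 39^8≡81, 39^16≡61, 39^32≡21, 39^64≡41, 39^128≡81, 39^256≡61, 39^512≡21.
576 = 64 + 512, so 39^576 ≡ 41·21 ≡ 61 (mod 100).

61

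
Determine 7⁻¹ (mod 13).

13 = 1·7 + 6
7 = 1·6 + 1
6 = 6·1 + 0
Back-substituting gives 7·2 ≡ 1 (mod 13).

2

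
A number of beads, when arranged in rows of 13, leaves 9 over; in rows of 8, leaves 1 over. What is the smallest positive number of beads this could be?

9

x ≡ 1 (mod 8) gives x ∈ {1, 9}.
The first of these with x mod 13 = 9 is 9.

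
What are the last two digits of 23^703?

67

Successive squares of 23 mod 100: 23^1≡23, 23^2≡29, 23^4≡41, 23^8≡81, 23^16≡61, 23^32≡21, 23^64≡41, 23^128≡81, 23^256≡61, 23^512≡21.
Since 703 = 1 + 2 + 4 + 8 + 16 + 32 + 128 + 512 in binary, 23^703 ≡ 23·29·41·81·61·21·81·21 ≡ 67 (mod 100).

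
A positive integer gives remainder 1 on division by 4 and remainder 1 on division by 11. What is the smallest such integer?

1

Since 11·3 ≡ 1 (mod 4), take x = 1 + 11·((1−1)·3 mod 4) = 1 + 11·0 = 1.
Check: 1 mod 4 = 1, 1 mod 11 = 1.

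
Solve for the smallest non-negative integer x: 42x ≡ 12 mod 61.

9

The inverse of 42 mod 61 is 16 (since 42·16 = 672 ≡ 1).
Multiplying both sides by 16: x ≡ 16·12 = 192 ≡ 9 (mod 61).
Check: 42·9 = 378 = 6·61 + 12.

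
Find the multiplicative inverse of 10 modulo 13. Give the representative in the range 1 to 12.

4

10·4 = 40 = 3·13 + 1, so 10⁻¹ ≡ 4 (mod 13).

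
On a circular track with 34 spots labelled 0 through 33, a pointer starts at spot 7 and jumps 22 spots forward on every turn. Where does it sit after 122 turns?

5

122·22 = 2684.
2684 = 78·34 + 32, so 2684 mod 34 = 32.
(7 + 32) mod 34 = 5.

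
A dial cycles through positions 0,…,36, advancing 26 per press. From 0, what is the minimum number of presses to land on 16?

The inverse of 26 mod 37 is 10 (since 26·10 = 260 ≡ 1).
Multiplying both sides by 10: x ≡ 10·16 = 160 ≡ 12 (mod 37).

12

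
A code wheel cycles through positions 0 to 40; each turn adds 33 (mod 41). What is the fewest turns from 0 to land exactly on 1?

41 = 1·33 + 8
33 = 4·8 + 1
8 = 8·1 + 0
Back-substituting gives 33·5 ≡ 1 (mod 41).

5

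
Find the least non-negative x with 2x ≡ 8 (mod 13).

4

2⁻¹ ≡ 7 (mod 13) because 2·7 = 14 = 1·13 + 1.
Multiplying both sides by 7: x ≡ 7·8 = 56 ≡ 4 (mod 13).
Check: 2·4 = 8 = 0·13 + 8.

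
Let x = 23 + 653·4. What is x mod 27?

653·4 = 2612.
2612 − 96·27 = 20, so 2612 ≡ 20 (mod 27).
(23 + 20) mod 27 = 16.

16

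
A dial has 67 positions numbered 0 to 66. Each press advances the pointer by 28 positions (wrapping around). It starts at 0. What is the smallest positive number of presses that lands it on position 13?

22

The inverse of 28 mod 67 is 12 (since 28·12 = 336 ≡ 1).
So x ≡ 12·13 = 156 ≡ 22 (mod 67).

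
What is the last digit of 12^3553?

2

Powers of 2 mod 10 repeat with period 4: 2, 4, 8, 6.
3553 mod 4 = 1, so the last digit matches 2^1 = 2.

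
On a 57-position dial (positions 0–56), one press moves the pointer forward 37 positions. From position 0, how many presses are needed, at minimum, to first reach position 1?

37·37 = 1369 = 24·57 + 1, so 37⁻¹ ≡ 37 (mod 57).

37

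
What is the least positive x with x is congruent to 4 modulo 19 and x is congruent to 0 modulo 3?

42

x ≡ 0 (mod 3) gives x ∈ {0, 3, 6, 9, 12, 15, 18, 21, …}.
The first of these with x mod 19 = 4 is 42.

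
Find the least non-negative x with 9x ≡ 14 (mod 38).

10

The inverse of 9 mod 38 is 17 (since 9·17 = 153 ≡ 1).
So x ≡ 17·14 = 238 ≡ 10 (mod 38).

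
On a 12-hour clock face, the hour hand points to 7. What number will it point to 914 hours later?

9

Dividing 914 by 12 gives quotient 76 and remainder 2.
7 + 2 → 9 on a 12-hour dial.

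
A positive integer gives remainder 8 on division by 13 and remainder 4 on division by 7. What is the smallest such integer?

x ≡ 4 (mod 7) gives x ∈ {4, 11, 18, 25, 32, 39, 46, 53, …}.
The first of these with x mod 13 = 8 is 60.

60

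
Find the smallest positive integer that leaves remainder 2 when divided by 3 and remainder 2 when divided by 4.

2

x ≡ 2 (mod 3) gives x ∈ {2}.
The first of these with x mod 4 = 2 is 2.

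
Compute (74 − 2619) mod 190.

115

2619 = 13·190 + 149, so 2619 mod 190 = 149.
(74 − 149) mod 190 = 115.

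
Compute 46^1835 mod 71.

70

By repeated squaring mod 71: 46^1≡46, 46^2≡57, 46^4≡54, 46^8≡5, 46^16≡25, 46^32≡57, 46^64≡54, 46^128≡5, 46^256≡25, 46^512≡57, 46^1024≡54.
Since 1835 = 1 + 2 + 8 + 32 + 256 + 512 + 1024 in binary, 46^1835 ≡ 46·57·5·57·25·57·54 ≡ 70 (mod 71).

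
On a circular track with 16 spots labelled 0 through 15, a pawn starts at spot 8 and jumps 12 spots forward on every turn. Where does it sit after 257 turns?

4

257·12 = 3084.
3084 mod 16 = 12 (since 192·16 = 3072).
(8 + 12) mod 16 = 4.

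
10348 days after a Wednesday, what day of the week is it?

Friday

10348 = 1478·7 + 2, so 10348 mod 7 = 2.
Wednesday + 2 days → Friday.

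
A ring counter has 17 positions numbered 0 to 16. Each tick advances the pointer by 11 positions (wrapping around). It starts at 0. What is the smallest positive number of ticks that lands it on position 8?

11⁻¹ ≡ 14 (mod 17) because 11·14 = 154 = 9·17 + 1.
So x ≡ 14·8 = 112 ≡ 10 (mod 17).
Check: 11·10 = 110 = 6·17 + 8.

10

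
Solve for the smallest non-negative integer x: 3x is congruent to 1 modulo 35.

12

3⁻¹ ≡ 12 (mod 35) because 3·12 = 36 = 1·35 + 1.
So x ≡ 12·1 = 12 ≡ 12 (mod 35).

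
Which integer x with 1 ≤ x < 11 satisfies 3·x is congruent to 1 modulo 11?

3·4 = 12 = 1·11 + 1, so 3⁻¹ ≡ 4 (mod 11).

4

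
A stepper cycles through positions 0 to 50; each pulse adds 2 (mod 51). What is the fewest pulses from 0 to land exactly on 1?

26

51 = 25·2 + 1
2 = 2·1 + 0
Back-substituting gives 2·26 ≡ 1 (mod 51).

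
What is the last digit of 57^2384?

The units digit of 57^n cycles with period 4: 7, 9, 3, 1, …
2384 leaves remainder 0 on division by 4, so 57^2384 ends in 1.

1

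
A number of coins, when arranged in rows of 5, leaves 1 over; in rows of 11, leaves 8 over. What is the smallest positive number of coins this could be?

41

Since 11·1 ≡ 1 (mod 5), take x = 8 + 11·((1−8)·1 mod 5) = 8 + 11·3 = 41.
Check: 41 mod 5 = 1, 41 mod 11 = 8.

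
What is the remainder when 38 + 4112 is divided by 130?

4112 = 31·130 + 82, so 4112 mod 130 = 82.
(38 + 82) mod 130 = 120.

120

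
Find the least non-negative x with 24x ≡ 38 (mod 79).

74

The inverse of 24 mod 79 is 56 (since 24·56 = 1344 ≡ 1).
Multiplying both sides by 56: x ≡ 56·38 = 2128 ≡ 74 (mod 79).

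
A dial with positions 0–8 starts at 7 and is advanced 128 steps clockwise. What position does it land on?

0

128 − 14·9 = 2, so 128 ≡ 2 (mod 9).
(7 + 2) mod 9 = 0.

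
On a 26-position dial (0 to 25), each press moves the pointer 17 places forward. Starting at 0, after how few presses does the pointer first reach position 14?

10

17⁻¹ ≡ 23 (mod 26) because 17·23 = 391 = 15·26 + 1.
Multiplying both sides by 23: x ≡ 23·14 = 322 ≡ 10 (mod 26).
Check: 17·10 = 170 = 6·26 + 14.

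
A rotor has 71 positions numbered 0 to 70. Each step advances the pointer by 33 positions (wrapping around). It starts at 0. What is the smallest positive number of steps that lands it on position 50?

51

33⁻¹ ≡ 28 (mod 71) because 33·28 = 924 = 13·71 + 1.
Multiplying both sides by 28: x ≡ 28·50 = 1400 ≡ 51 (mod 71).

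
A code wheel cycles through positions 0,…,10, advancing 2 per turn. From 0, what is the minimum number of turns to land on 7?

2⁻¹ ≡ 6 (mod 11) because 2·6 = 12 = 1·11 + 1.
So x ≡ 6·7 = 42 ≡ 9 (mod 11).
Check: 2·9 = 18 = 1·11 + 7.

9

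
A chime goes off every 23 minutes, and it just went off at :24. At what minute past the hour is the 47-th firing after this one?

47·23 = 1081.
1081 − 18·60 = 1, so 1081 ≡ 1 (mod 60).
(24 + 1) mod 60 = 25.

25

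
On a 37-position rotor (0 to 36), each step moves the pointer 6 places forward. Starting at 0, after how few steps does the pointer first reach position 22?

16

6⁻¹ ≡ 31 (mod 37) because 6·31 = 186 = 5·37 + 1.
Multiplying both sides by 31: x ≡ 31·22 = 682 ≡ 16 (mod 37).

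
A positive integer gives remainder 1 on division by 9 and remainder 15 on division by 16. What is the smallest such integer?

Since 16·4 ≡ 1 (mod 9), take x = 15 + 16·((1−15)·4 mod 9) = 15 + 16·7 = 127.
Check: 127 mod 9 = 1, 127 mod 16 = 15.

127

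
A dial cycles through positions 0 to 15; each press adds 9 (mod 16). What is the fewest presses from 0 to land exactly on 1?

9

16 = 1·9 + 7
9 = 1·7 + 2
7 = 3·2 + 1
2 = 2·1 + 0
Back-substituting gives 9·9 ≡ 1 (mod 16).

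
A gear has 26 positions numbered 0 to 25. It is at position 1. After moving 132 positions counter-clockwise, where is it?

132 − 5·26 = 2, so 132 ≡ 2 (mod 26).
(1 − 2) mod 26 = 25.

25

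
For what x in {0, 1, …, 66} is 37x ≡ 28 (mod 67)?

8

The inverse of 37 mod 67 is 29 (since 37·29 = 1073 ≡ 1).
Multiplying both sides by 29: x ≡ 29·28 = 812 ≡ 8 (mod 67).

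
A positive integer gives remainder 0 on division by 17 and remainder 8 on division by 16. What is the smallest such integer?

Since 16·16 ≡ 1 (mod 17), take x = 8 + 16·((0−8)·16 mod 17) = 8 + 16·8 = 136.
Check: 136 mod 17 = 0, 136 mod 16 = 8.

136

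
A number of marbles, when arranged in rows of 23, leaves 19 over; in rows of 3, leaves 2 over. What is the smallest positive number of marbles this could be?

x ≡ 2 (mod 3) gives x ∈ {2, 5, 8, 11, 14, 17, 20, 23, …}.
The first of these with x mod 23 = 19 is 65.

65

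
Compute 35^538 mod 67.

Square-and-reduce mod 67: 35^1≡35, 35^2≡19, 35^4≡26, 35^8≡6, 35^16≡36, 35^32≡23, 35^64≡60, 35^128≡49, 35^256≡56, 35^512≡54.
Since 538 = 2 + 8 + 16 + 512 in binary, 35^538 ≡ 19·6·36·54 ≡ 47 (mod 67).

47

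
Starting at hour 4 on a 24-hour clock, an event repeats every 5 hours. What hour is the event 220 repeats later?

0

220·5 = 1100.
1100 = 45·24 + 20, so 1100 mod 24 = 20.
(4 + 20) mod 24 = 0.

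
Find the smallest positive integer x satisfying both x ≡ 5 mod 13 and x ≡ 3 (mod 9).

Since 9·3 ≡ 1 (mod 13), take x = 3 + 9·((5−3)·3 mod 13) = 3 + 9·6 = 57.
Check: 57 mod 13 = 5, 57 mod 9 = 3.

57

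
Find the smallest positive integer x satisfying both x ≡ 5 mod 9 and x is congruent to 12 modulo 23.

x ≡ 5 (mod 9) gives x ∈ {5, 14, 23, 32, 41, 50, 59, 68, …}.
The first of these with x mod 23 = 12 is 104.

104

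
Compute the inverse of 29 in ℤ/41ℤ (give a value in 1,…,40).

17

29·17 = 493 = 12·41 + 1, so 29⁻¹ ≡ 17 (mod 41).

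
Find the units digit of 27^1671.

Powers of 7 mod 10 repeat with period 4: 7, 9, 3, 1.
1671 mod 4 = 3, so the last digit matches 7^3 = 3.

3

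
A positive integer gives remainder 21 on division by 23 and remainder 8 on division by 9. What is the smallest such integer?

44

Since 9·18 ≡ 1 (mod 23), take x = 8 + 9·((21−8)·18 mod 23) = 8 + 9·4 = 44.
Check: 44 mod 23 = 21, 44 mod 9 = 8.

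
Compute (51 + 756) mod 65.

27

756 mod 65 = 41 (since 11·65 = 715).
(51 + 41) mod 65 = 27.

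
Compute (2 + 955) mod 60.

57

955 − 15·60 = 55, so 955 ≡ 55 (mod 60).
(2 + 55) mod 60 = 57.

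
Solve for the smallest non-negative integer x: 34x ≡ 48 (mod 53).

34⁻¹ ≡ 39 (mod 53) because 34·39 = 1326 = 25·53 + 1.
So x ≡ 39·48 = 1872 ≡ 17 (mod 53).
Check: 34·17 = 578 = 10·53 + 48.

17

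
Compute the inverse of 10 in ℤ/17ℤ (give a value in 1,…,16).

12

10·12 = 120 = 7·17 + 1, so 10⁻¹ ≡ 12 (mod 17).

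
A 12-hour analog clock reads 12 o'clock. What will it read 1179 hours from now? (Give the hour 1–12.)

1179 mod 12 = 3 (since 98·12 = 1176).
12 + 3 → 3 on a 12-hour dial.

3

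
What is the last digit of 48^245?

8

Powers of 8 mod 10 repeat with period 4: 8, 4, 2, 6.
245 mod 4 = 1, so the last digit matches 8^1 = 8.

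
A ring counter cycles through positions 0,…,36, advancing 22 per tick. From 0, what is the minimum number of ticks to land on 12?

14

22⁻¹ ≡ 32 (mod 37) because 22·32 = 704 = 19·37 + 1.
Multiplying both sides by 32: x ≡ 32·12 = 384 ≡ 14 (mod 37).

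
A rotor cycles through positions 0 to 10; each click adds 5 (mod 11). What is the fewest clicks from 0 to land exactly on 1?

9

5·9 = 45 = 4·11 + 1, so 5⁻¹ ≡ 9 (mod 11).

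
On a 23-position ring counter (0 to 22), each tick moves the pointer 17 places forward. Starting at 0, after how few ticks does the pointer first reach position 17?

The inverse of 17 mod 23 is 19 (since 17·19 = 323 ≡ 1).
Multiplying both sides by 19: x ≡ 19·17 = 323 ≡ 1 (mod 23).
Check: 17·1 = 17 = 0·23 + 17.

1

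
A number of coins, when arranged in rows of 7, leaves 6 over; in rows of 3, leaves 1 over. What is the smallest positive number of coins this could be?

Since 3·5 ≡ 1 (mod 7), take x = 1 + 3·((6−1)·5 mod 7) = 1 + 3·4 = 13.
Check: 13 mod 7 = 6, 13 mod 3 = 1.

13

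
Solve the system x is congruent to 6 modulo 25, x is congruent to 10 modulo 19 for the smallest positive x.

181

x ≡ 10 (mod 19) gives x ∈ {10, 29, 48, 67, 86, 105, 124, 143, …}.
The first of these with x mod 25 = 6 is 181.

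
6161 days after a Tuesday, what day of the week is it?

6161 mod 7 = 1 (since 880·7 = 6160).
Tuesday + 1 day → Wednesday.

Wednesday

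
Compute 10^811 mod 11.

Successive squares of 10 mod 11: 10^1≡10, 10^2≡1, 10^4≡1, 10^8≡1, 10^16≡1, 10^32≡1, 10^64≡1, 10^128≡1, 10^256≡1, 10^512≡1.
Since 811 = 1 + 2 + 8 + 32 + 256 + 512 in binary, 10^811 ≡ 10·1·1·1·1·1 ≡ 10 (mod 11).

10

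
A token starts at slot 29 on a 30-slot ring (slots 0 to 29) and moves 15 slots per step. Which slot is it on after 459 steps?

459·15 = 6885.
6885 − 229·30 = 15, so 6885 ≡ 15 (mod 30).
(29 + 15) mod 30 = 14.

14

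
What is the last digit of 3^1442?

The units digit of 3^n cycles with period 4: 3, 9, 7, 1, …
1442 mod 4 = 2, so the last digit matches 3^2 = 9.

9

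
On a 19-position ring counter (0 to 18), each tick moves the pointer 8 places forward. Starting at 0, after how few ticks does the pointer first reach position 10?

6

The inverse of 8 mod 19 is 12 (since 8·12 = 96 ≡ 1).
Multiplying both sides by 12: x ≡ 12·10 = 120 ≡ 6 (mod 19).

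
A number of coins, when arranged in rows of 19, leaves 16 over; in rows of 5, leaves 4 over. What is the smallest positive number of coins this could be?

x ≡ 4 (mod 5) gives x ∈ {4, 9, 14, 19, 24, 29, 34, 39, …}.
The first of these with x mod 19 = 16 is 54.

54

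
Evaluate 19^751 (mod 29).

By repeated squaring mod 29: 19^1≡19, 19^2≡13, 19^4≡24, 19^8≡25, 19^16≡16, 19^32≡24, 19^64≡25, 19^128≡16, 19^256≡24, 19^512≡25.
Since 751 = 1 + 2 + 4 + 8 + 32 + 64 + 128 + 512 in binary, 19^751 ≡ 19·13·24·25·24·25·16·25 ≡ 18 (mod 29).

18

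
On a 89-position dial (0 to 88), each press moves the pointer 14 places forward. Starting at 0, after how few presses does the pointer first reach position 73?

The inverse of 14 mod 89 is 70 (since 14·70 = 980 ≡ 1).
So x ≡ 70·73 = 5110 ≡ 37 (mod 89).

37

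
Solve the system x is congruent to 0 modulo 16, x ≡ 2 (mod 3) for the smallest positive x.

32

x ≡ 2 (mod 3) gives x ∈ {2, 5, 8, 11, 14, 17, 20, 23, …}.
The first of these with x mod 16 = 0 is 32.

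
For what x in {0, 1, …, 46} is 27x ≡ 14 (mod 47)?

4

27⁻¹ ≡ 7 (mod 47) because 27·7 = 189 = 4·47 + 1.
Multiplying both sides by 7: x ≡ 7·14 = 98 ≡ 4 (mod 47).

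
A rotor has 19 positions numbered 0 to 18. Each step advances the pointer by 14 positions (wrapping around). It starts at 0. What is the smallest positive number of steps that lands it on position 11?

The inverse of 14 mod 19 is 15 (since 14·15 = 210 ≡ 1).
So x ≡ 15·11 = 165 ≡ 13 (mod 19).

13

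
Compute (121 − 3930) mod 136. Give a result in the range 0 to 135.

135

3930 mod 136 = 122 (since 28·136 = 3808).
(121 − 122) mod 136 = 135.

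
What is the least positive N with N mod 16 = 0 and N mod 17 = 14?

48

x ≡ 0 (mod 16) gives x ∈ {0, 16, 32, 48}.
The first of these with x mod 17 = 14 is 48.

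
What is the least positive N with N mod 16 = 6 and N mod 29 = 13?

390

x ≡ 6 (mod 16) gives x ∈ {6, 22, 38, 54, 70, 86, 102, 118, …}.
The first of these with x mod 29 = 13 is 390.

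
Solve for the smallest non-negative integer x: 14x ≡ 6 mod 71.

14⁻¹ ≡ 66 (mod 71) because 14·66 = 924 = 13·71 + 1.
So x ≡ 66·6 = 396 ≡ 41 (mod 71).

41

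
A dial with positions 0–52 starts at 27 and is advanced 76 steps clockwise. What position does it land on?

76 mod 53 = 23 (since 1·53 = 53).
(27 + 23) mod 53 = 50.

50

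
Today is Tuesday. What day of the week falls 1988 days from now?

1988 − 284·7 = 0, so 1988 ≡ 0 (mod 7).
Tuesday + 0 days → Tuesday.

Tuesday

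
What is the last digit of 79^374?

1

Last digits of 9^n: 9, 1 (period 2).
374 mod 2 = 0, so the last digit matches 9^2 = 1.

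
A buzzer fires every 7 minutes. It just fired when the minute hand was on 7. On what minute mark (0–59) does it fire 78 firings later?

13

78·7 = 546.
Dividing 546 by 60 gives quotient 9 and remainder 6.
(7 + 6) mod 60 = 13.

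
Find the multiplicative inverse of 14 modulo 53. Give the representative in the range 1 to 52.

14·19 = 266 = 5·53 + 1, so 14⁻¹ ≡ 19 (mod 53).

19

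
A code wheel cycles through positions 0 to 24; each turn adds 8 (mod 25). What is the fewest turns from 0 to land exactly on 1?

22

25 = 3·8 + 1
8 = 8·1 + 0
Back-substituting gives 8·22 ≡ 1 (mod 25).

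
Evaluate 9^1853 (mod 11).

Successive squares of 9 mod 11: 9^1≡9, 9^2≡4, 9^4≡5, 9^8≡3, 9^16≡9, 9^32≡4, 9^64≡5, 9^128≡3, 9^256≡9, 9^512≡4, 9^1024≡5.
1853 = 1 + 4 + 8 + 16 + 32 + 256 + 512 + 1024, so 9^1853 ≡ 9·5·3·9·4·9·4·5 ≡ 3 (mod 11).

3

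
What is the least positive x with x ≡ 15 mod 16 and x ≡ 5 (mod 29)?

x ≡ 15 (mod 16) gives x ∈ {15, 31, 47, 63}.
The first of these with x mod 29 = 5 is 63.

63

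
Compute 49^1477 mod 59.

36

Successive squares of 49 mod 59: 49^1≡49, 49^2≡41, 49^4≡29, 49^8≡15, 49^16≡48, 49^32≡3, 49^64≡9, 49^128≡22, 49^256≡12, 49^512≡26, 49^1024≡27.
Since 1477 = 1 + 4 + 64 + 128 + 256 + 1024 in binary, 49^1477 ≡ 49·29·9·22·12·27 ≡ 36 (mod 59).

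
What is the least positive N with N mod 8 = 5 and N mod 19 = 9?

85

x ≡ 5 (mod 8) gives x ∈ {5, 13, 21, 29, 37, 45, 53, 61, …}.
The first of these with x mod 19 = 9 is 85.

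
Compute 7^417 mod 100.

Square-and-reduce mod 100: 7^1≡7, 7^2≡49, 7^4≡1, 7^8≡1, 7^16≡1, 7^32≡1, 7^64≡1, 7^128≡1, 7^256≡1.
417 = 1 + 32 + 128 + 256, so 7^417 ≡ 7·1·1·1 ≡ 7 (mod 100).

7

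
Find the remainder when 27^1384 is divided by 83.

25

Successive squares of 27 mod 83: 27^1≡27, 27^2≡65, 27^4≡75, 27^8≡64, 27^16≡29, 27^32≡11, 27^64≡38, 27^128≡33, 27^256≡10, 27^512≡17, 27^1024≡40.
Since 1384 = 8 + 32 + 64 + 256 + 1024 in binary, 27^1384 ≡ 64·11·38·10·40 ≡ 25 (mod 83).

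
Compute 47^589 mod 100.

Successive squares of 47 mod 100: 47^1≡47, 47^2≡9, 47^4≡81, 47^8≡61, 47^16≡21, 47^32≡41, 47^64≡81, 47^128≡61, 47^256≡21, 47^512≡41.
Since 589 = 1 + 4 + 8 + 64 + 512 in binary, 47^589 ≡ 47·81·61·81·41 ≡ 67 (mod 100).

67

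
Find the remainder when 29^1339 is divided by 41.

24

By repeated squaring mod 41: 29^1≡29, 29^2≡21, 29^4≡31, 29^8≡18, 29^16≡37, 29^32≡16, 29^64≡10, 29^128≡18, 29^256≡37, 29^512≡16, 29^1024≡10.
Since 1339 = 1 + 2 + 8 + 16 + 32 + 256 + 1024 in binary, 29^1339 ≡ 29·21·18·37·16·37·10 ≡ 24 (mod 41).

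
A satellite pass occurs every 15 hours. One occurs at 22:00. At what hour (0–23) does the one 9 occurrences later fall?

9·15 = 135.
Dividing 135 by 24 gives quotient 5 and remainder 15.
(22 + 15) mod 24 = 13.

13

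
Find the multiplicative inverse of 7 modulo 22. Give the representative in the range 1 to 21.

19

22 = 3·7 + 1
7 = 7·1 + 0
Back-substituting gives 7·19 ≡ 1 (mod 22).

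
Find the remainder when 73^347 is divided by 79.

Successive squares of 73 mod 79: 73^1≡73, 73^2≡36, 73^4≡32, 73^8≡76, 73^16≡9, 73^32≡2, 73^64≡4, 73^128≡16, 73^256≡19.
347 = 1 + 2 + 8 + 16 + 64 + 256, so 73^347 ≡ 73·36·76·9·4·19 ≡ 42 (mod 79).

42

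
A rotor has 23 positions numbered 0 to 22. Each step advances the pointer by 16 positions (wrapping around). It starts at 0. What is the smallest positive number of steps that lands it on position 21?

20

16⁻¹ ≡ 13 (mod 23) because 16·13 = 208 = 9·23 + 1.
Multiplying both sides by 13: x ≡ 13·21 = 273 ≡ 20 (mod 23).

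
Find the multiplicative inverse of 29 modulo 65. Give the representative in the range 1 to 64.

65 = 2·29 + 7
29 = 4·7 + 1
7 = 7·1 + 0
Back-substituting gives 29·9 ≡ 1 (mod 65).

9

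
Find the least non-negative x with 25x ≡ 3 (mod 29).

21

The inverse of 25 mod 29 is 7 (since 25·7 = 175 ≡ 1).
So x ≡ 7·3 = 21 ≡ 21 (mod 29).
Check: 25·21 = 525 = 18·29 + 3.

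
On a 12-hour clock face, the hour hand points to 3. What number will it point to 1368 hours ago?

3

1368 = 114·12 + 0, so 1368 mod 12 = 0.
3 − 0 → 3 on a 12-hour dial.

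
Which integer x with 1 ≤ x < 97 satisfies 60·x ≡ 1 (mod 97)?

76

60·76 = 4560 = 47·97 + 1, so 60⁻¹ ≡ 76 (mod 97).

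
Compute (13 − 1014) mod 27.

1014 − 37·27 = 15, so 1014 ≡ 15 (mod 27).
(13 − 15) mod 27 = 25.

25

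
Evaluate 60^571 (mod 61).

60

Successive squares of 60 mod 61: 60^1≡60, 60^2≡1, 60^4≡1, 60^8≡1, 60^16≡1, 60^32≡1, 60^64≡1, 60^128≡1, 60^256≡1, 60^512≡1.
571 = 1 + 2 + 8 + 16 + 32 + 512, so 60^571 ≡ 60·1·1·1·1·1 ≡ 60 (mod 61).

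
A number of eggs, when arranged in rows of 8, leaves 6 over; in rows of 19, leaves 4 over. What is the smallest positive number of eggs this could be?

118

Since 19·3 ≡ 1 (mod 8), take x = 4 + 19·((6−4)·3 mod 8) = 4 + 19·6 = 118.
Check: 118 mod 8 = 6, 118 mod 19 = 4.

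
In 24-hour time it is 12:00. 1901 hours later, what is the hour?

1901 = 79·24 + 5, so 1901 mod 24 = 5.
(12 + 5) mod 24 = 17.

17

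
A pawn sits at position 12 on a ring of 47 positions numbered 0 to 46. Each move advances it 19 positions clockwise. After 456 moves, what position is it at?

28

456·19 = 8664.
Dividing 8664 by 47 gives quotient 184 and remainder 16.
(12 + 16) mod 47 = 28.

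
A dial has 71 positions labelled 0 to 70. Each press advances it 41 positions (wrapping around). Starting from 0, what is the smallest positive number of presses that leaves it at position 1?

26

41·26 = 1066 = 15·71 + 1, so 41⁻¹ ≡ 26 (mod 71).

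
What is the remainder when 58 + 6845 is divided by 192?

Dividing 6845 by 192 gives quotient 35 and remainder 125.
(58 + 125) mod 192 = 183.

183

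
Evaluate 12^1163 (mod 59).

Successive squares of 12 mod 59: 12^1≡12, 12^2≡26, 12^4≡27, 12^8≡21, 12^16≡28, 12^32≡17, 12^64≡53, 12^128≡36, 12^256≡57, 12^512≡4, 12^1024≡16.
Since 1163 = 1 + 2 + 8 + 128 + 1024 in binary, 12^1163 ≡ 12·26·21·36·16 ≡ 17 (mod 59).

17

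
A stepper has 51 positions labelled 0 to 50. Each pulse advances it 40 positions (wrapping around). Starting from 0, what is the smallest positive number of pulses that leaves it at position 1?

40·37 = 1480 = 29·51 + 1, so 40⁻¹ ≡ 37 (mod 51).

37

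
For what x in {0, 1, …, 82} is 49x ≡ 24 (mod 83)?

53

49⁻¹ ≡ 61 (mod 83) because 49·61 = 2989 = 36·83 + 1.
So x ≡ 61·24 = 1464 ≡ 53 (mod 83).
Check: 49·53 = 2597 = 31·83 + 24.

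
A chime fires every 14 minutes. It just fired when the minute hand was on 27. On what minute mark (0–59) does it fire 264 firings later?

264·14 = 3696.
3696 = 61·60 + 36, so 3696 mod 60 = 36.
(27 + 36) mod 60 = 3.

3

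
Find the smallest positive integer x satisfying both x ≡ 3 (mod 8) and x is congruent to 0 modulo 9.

27

x ≡ 3 (mod 8) gives x ∈ {3, 11, 19, 27}.
The first of these with x mod 9 = 0 is 27.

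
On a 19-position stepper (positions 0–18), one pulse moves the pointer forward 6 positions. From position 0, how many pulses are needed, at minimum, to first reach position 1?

19 = 3·6 + 1
6 = 6·1 + 0
Back-substituting gives 6·16 ≡ 1 (mod 19).

16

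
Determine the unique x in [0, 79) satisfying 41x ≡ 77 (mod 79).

25

41⁻¹ ≡ 27 (mod 79) because 41·27 = 1107 = 14·79 + 1.
Multiplying both sides by 27: x ≡ 27·77 = 2079 ≡ 25 (mod 79).
Check: 41·25 = 1025 = 12·79 + 77.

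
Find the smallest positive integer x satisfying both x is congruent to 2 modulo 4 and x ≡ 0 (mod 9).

18

Since 9·1 ≡ 1 (mod 4), take x = 0 + 9·((2−0)·1 mod 4) = 0 + 9·2 = 18.
Check: 18 mod 4 = 2, 18 mod 9 = 0.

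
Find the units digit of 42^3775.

Powers of 2 mod 10 repeat with period 4: 2, 4, 8, 6.
3775 leaves remainder 3 on division by 4, so 42^3775 ends in 8.

8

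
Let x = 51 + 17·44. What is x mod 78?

19

17·44 = 748.
748 = 9·78 + 46, so 748 mod 78 = 46.
(51 + 46) mod 78 = 19.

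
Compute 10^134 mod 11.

Successive squares of 10 mod 11: 10^1≡10, 10^2≡1, 10^4≡1, 10^8≡1, 10^16≡1, 10^32≡1, 10^64≡1, 10^128≡1.
Since 134 = 2 + 4 + 128 in binary, 10^134 ≡ 1·1·1 ≡ 1 (mod 11).

1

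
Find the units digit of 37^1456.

1

Powers of 7 mod 10 repeat with period 4: 7, 9, 3, 1.
1456 leaves remainder 0 on division by 4, so 37^1456 ends in 1.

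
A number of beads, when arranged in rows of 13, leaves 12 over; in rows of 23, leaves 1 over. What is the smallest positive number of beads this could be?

x ≡ 12 (mod 13) gives x ∈ {12, 25, 38, 51, 64, 77, 90, 103, …}.
The first of these with x mod 23 = 1 is 116.

116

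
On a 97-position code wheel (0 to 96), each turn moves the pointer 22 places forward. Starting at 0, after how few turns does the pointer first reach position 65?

The inverse of 22 mod 97 is 75 (since 22·75 = 1650 ≡ 1).
So x ≡ 75·65 = 4875 ≡ 25 (mod 97).
Check: 22·25 = 550 = 5·97 + 65.

25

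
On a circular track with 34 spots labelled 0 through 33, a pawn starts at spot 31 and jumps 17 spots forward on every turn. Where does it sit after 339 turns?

339·17 = 5763.
Dividing 5763 by 34 gives quotient 169 and remainder 17.
(31 + 17) mod 34 = 14.

14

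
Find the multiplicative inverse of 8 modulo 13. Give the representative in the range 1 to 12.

13 = 1·8 + 5
8 = 1·5 + 3
5 = 1·3 + 2
3 = 1·2 + 1
2 = 2·1 + 0
Back-substituting gives 8·5 ≡ 1 (mod 13).

5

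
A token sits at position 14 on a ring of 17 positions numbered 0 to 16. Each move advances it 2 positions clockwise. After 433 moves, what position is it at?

13

433·2 = 866.
866 mod 17 = 16 (since 50·17 = 850).
(14 + 16) mod 17 = 13.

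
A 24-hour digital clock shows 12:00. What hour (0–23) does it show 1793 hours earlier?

19

1793 − 74·24 = 17, so 1793 ≡ 17 (mod 24).
(12 − 17) mod 24 = 19.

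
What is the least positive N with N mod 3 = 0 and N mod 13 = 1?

x ≡ 0 (mod 3) gives x ∈ {0, 3, 6, 9, 12, 15, 18, 21, …}.
The first of these with x mod 13 = 1 is 27.

27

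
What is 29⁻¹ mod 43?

43 = 1·29 + 14
29 = 2·14 + 1
14 = 14·1 + 0
Back-substituting gives 29·3 ≡ 1 (mod 43).

3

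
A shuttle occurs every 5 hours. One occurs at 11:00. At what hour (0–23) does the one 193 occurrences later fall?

16

193·5 = 965.
965 − 40·24 = 5, so 965 ≡ 5 (mod 24).
(11 + 5) mod 24 = 16.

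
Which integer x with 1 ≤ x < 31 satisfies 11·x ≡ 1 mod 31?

17

31 = 2·11 + 9
11 = 1·9 + 2
9 = 4·2 + 1
2 = 2·1 + 0
Back-substituting gives 11·17 ≡ 1 (mod 31).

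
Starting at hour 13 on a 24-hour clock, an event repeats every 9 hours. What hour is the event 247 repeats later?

247·9 = 2223.
2223 mod 24 = 15 (since 92·24 = 2208).
(13 + 15) mod 24 = 4.

4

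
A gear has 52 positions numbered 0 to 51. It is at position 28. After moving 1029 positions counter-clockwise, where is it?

39

Dividing 1029 by 52 gives quotient 19 and remainder 41.
(28 − 41) mod 52 = 39.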